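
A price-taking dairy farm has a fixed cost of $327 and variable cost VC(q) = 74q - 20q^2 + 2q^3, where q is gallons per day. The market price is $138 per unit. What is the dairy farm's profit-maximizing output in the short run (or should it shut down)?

Produce at q = 8

Variable cost is VC = 74q - 20q^2 + 2q^3, so AVC = VC/q = 74 - 20q + 2q^2 and MC = dTC/dq = 74 - 40q + 6q^2.
AVC hits its minimum where MC = AVC, at q = 5, giving min AVC = 74 - 20·5 + 2·5^2 = $24.
Because $138 ≥ $24, revenue can cover variable cost; the firm operates.
Set P = MC: 138 = 74 - 40q + 6q^2 → -64 - 40q + 6q^2 = 0. The roots are q = -4/3 and q = 8; the profit-maximizing output is on the rising part of MC, so q* = 8.
Check: AVC at q = 8 is $42 ≤ P, so revenue covers variable cost.
Profit = P·q − TC = 138·8 − 663 = $441.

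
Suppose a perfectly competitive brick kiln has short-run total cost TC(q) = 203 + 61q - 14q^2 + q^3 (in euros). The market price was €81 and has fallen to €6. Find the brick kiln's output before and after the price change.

Output falls from 10 to 0 (the firm shuts down)

AVC = 61 - 14q + q^2, minimized at q = 7 where min AVC = €12. MC = 61 - 28q + 3q^2.
At P = €81 ≥ min AVC, set P = MC on the rising branch: q = 10.
At P = €6 < min AVC = €12, price no longer covers variable cost at any output, so the firm shuts down: q = 0.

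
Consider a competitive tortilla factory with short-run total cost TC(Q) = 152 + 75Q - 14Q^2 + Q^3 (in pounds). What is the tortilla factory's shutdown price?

£26 per unit

The firm shuts down when price falls below the minimum of average variable cost. AVC = VC/Q = 75 - 14Q + Q^2.
dAVC/dQ = -14 + 2Q = 0 gives Q = 7. min AVC = 75 - 14·7 + 7^2 = 26.
So the shutdown price is £26.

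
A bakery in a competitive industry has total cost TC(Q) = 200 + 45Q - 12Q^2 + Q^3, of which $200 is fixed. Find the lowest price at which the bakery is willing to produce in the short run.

$9 per unit

Short-run supply begins at min AVC. From VC = 45Q - 12Q^2 + Q^3, AVC = 45 - 12Q + Q^2.
dAVC/dQ = -12 + 2Q = 0 gives Q = 6. min AVC = 45 - 12·6 + 6^2 = 9.
So the shutdown price is $9.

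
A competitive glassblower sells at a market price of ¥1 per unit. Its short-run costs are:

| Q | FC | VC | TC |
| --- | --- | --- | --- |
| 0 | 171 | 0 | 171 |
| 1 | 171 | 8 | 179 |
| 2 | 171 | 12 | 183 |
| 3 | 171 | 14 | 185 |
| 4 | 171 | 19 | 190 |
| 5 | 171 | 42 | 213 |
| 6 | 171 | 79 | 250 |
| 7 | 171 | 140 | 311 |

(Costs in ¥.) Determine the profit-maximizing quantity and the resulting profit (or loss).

Q = 0 (shut down); profit = -¥171

Tabulate TR − TC: Q=0: -171; Q=1: -178; Q=2: -181; Q=3: -182; Q=4: -186; Q=5: -208; Q=6: -244; Q=7: -304.
Profit is highest at Q = 0. Equivalently, the lowest AVC in the table is 14/3 ≈ ¥4.67 at Q = 3, and P = ¥1 falls below it — price never covers variable cost, so the firm shuts down and loses only its fixed cost.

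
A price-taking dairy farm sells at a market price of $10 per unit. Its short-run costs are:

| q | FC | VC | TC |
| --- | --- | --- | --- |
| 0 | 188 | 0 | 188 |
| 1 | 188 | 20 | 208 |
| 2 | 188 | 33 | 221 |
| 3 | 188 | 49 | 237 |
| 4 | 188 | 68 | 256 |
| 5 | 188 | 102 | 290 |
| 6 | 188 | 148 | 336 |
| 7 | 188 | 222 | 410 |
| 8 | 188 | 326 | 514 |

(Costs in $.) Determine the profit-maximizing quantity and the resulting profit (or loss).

Compute π = P·q − TC at each output: q=0: -188; q=1: -198; q=2: -201; q=3: -207; q=4: -216; q=5: -240; q=6: -276; q=7: -340; q=8: -434.
Profit is highest at q = 0. Equivalently, the lowest AVC in the table is 49/3 ≈ $16.33 at q = 3, and P = $10 falls below it — price never covers variable cost, so the firm shuts down and loses only its fixed cost.

q = 0 (shut down); profit = -$188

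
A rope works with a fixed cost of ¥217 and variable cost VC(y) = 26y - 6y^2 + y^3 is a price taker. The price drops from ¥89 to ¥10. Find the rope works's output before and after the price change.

AVC = 26 - 6y + y^2, minimized at y = 3 where min AVC = ¥17. MC = 26 - 12y + 3y^2.
With P = ¥89 above the shutdown price, P = MC gives y = 7.
At P = ¥10 < min AVC = ¥17, price no longer covers variable cost at any output, so the firm shuts down: y = 0.

Output falls from 7 to 0 (the firm shuts down)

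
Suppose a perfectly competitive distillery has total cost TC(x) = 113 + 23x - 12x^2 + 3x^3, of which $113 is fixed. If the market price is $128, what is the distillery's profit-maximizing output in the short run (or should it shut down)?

Variable cost is VC = 23x - 12x^2 + 3x^3, so AVC = VC/x = 23 - 12x + 3x^2 and MC = dTC/dx = 23 - 24x + 9x^2.
The AVC parabola has its vertex at x = 12/6 = 2, where AVC = 23 - 12·2 + 3·2^2 = $11.
Since P = $128 ≥ min AVC = $11, price covers variable cost and the firm should produce.
P = MC gives -105 - 24x + 9x^2 = 0, with roots -7/3 and 5. Take the larger (rising MC): x* = 5.
Check: AVC at x = 5 is $38 ≤ P, so revenue covers variable cost.
Profit = P·x − TC = 128·5 − 303 = $337.

Produce at x = 5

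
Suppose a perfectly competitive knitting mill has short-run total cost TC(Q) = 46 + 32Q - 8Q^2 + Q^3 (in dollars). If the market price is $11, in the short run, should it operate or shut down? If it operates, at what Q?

Shut down

Strip out fixed cost: VC = 32Q - 8Q^2 + Q^3. Then AVC = 32 - 8Q + Q^2 and MC = 32 - 16Q + 3Q^2.
AVC is minimized where dAVC/dQ = -8 + 2Q = 0, at Q = 4; min AVC = 32 - 8·4 + 4^2 = $16.
P = $11 lies below min AVC = $16; no output level covers variable cost.
The firm minimizes its loss by shutting down and losing only its fixed cost of $46.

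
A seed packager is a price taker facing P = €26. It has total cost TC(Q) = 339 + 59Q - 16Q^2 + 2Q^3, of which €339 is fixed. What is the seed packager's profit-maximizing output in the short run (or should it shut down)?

Variable cost is VC = 59Q - 16Q^2 + 2Q^3, so AVC = VC/Q = 59 - 16Q + 2Q^2 and MC = dTC/dQ = 59 - 32Q + 6Q^2.
AVC hits its minimum where MC = AVC, at Q = 4, giving min AVC = 59 - 16·4 + 2·4^2 = €27.
P = €26 lies below min AVC = €27; no output level covers variable cost.
Shutting down limits the loss to fixed cost, €339.

Shut down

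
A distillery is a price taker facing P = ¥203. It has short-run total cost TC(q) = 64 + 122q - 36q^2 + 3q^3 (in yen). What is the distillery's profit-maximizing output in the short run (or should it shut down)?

Strip out fixed cost: VC = 122q - 36q^2 + 3q^3. Then AVC = 122 - 36q + 3q^2 and MC = 122 - 72q + 9q^2.
AVC hits its minimum where MC = AVC, at q = 6, giving min AVC = 122 - 36·6 + 3·6^2 = ¥14.
Since P = ¥203 ≥ min AVC = ¥14, price covers variable cost and the firm should produce.
P = MC gives -81 - 72q + 9q^2 = 0, with roots -1 and 9. Take the larger (rising MC): q* = 9.
Check: AVC at q = 9 is ¥41 ≤ P, so revenue covers variable cost.
Profit = P·q − TC = 203·9 − 433 = ¥1394.

Produce at q = 9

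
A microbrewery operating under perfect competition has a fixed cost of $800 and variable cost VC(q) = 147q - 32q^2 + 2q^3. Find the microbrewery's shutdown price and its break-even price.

Shutdown price = min AVC. AVC = 147 - 32q + 2q^2, with vertex at q = 8 and minimum $19.
ATC = 800/q + 147 - 32q + 2q^2. Setting dATC/dq = −800/q^2 − 32 + 4q = 0 gives q = 10 (since 4·10^3 − 32·10^2 = 800).
min ATC = 800/10 + 147 − 32·10 + 2·10^2 = $107. That is the break-even price.
Between these two prices the firm operates at a loss; above $107 it earns a profit.

Shutdown price = $19; break-even price = $107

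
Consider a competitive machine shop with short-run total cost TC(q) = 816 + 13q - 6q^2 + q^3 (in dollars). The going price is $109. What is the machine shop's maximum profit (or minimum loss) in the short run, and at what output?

AVC = 13 - 6q + q^2; min AVC = $4 at q = 3. Since P = $109 ≥ min AVC, the firm produces.
MC = 13 - 12q + 3q^2. Setting P = MC and taking the root on the rising branch gives q* = 8.
TR = 109·8 = 872. TC = 816 + 232 = 1048. Profit = 872 − 1048 = -$176.
By producing, the firm covers all variable cost plus $640 of fixed cost; shutting down would lose the full $816.

Profit = -$176 at q = 8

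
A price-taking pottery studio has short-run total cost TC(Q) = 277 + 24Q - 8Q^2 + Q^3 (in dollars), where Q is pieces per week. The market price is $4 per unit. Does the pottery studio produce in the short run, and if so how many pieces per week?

Shut down

Strip out fixed cost: VC = 24Q - 8Q^2 + Q^3. Then AVC = 24 - 8Q + Q^2 and MC = 24 - 16Q + 3Q^2.
AVC hits its minimum where MC = AVC, at Q = 4, giving min AVC = 24 - 8·4 + 4^2 = $8.
With P < min AVC ($4 < $8), every unit sold adds to the loss.
The firm minimizes its loss by shutting down and losing only its fixed cost of $277.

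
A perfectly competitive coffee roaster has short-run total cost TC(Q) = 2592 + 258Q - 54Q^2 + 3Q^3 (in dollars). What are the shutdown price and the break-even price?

Shutdown price = min AVC. AVC = 258 - 54Q + 3Q^2, with vertex at Q = 9 and minimum $15.
ATC = 2592/Q + 258 - 54Q + 3Q^2. Setting dATC/dQ = −2592/Q^2 − 54 + 6Q = 0 gives Q = 12 (since 6·12^3 − 54·12^2 = 2592).
min ATC = 2592/12 + 258 − 54·12 + 3·12^2 = $258. That is the break-even price.
Between these two prices the firm operates at a loss; above $258 it earns a profit.

Shutdown price = $15; break-even price = $258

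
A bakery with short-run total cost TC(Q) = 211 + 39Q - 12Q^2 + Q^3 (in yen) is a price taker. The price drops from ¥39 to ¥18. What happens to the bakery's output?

Output falls from 8 to 7

MC = 39 - 24Q + 3Q^2; the shutdown threshold is min AVC = ¥3 (at Q = 6).
At P = ¥39 ≥ min AVC, set P = MC on the rising branch: Q = 8.
At P = ¥18 ≥ min AVC, set P = MC: Q = 7. The firm stays open but cuts output.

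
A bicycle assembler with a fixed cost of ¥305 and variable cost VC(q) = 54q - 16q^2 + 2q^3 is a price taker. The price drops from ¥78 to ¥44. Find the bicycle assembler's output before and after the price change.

Output falls from 6 to 5

AVC = 54 - 16q + 2q^2, minimized at q = 4 where min AVC = ¥22. MC = 54 - 32q + 6q^2.
At P = ¥78 ≥ min AVC, set P = MC on the rising branch: q = 6.
At P = ¥44 ≥ min AVC, set P = MC: q = 5. The firm stays open but cuts output.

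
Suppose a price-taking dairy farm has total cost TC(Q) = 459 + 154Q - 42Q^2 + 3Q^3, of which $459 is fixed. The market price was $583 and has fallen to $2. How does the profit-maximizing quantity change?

Output falls from 13 to 0 (the firm shuts down)

MC = 154 - 84Q + 9Q^2; the shutdown threshold is min AVC = $7 (at Q = 7).
At P = $583 ≥ min AVC, set P = MC on the rising branch: Q = 13.
At P = $2 < min AVC = $7, price no longer covers variable cost at any output, so the firm shuts down: Q = 0.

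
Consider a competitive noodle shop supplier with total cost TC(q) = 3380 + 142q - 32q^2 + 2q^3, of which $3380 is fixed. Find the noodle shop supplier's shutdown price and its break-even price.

Shutdown price = $14; break-even price = $324

AVC = 142 - 32q + 2q^2; minimized at q = 8, giving min AVC = $14. That is the shutdown price.
ATC = 3380/q + 142 - 32q + 2q^2. Setting dATC/dq = −3380/q^2 − 32 + 4q = 0 gives q = 13 (since 4·13^3 − 32·13^2 = 3380).
min ATC = 3380/13 + 142 − 32·13 + 2·13^2 = $324. That is the break-even price.
For $14 ≤ P < $324 the firm produces at a loss; below $14 it shuts down.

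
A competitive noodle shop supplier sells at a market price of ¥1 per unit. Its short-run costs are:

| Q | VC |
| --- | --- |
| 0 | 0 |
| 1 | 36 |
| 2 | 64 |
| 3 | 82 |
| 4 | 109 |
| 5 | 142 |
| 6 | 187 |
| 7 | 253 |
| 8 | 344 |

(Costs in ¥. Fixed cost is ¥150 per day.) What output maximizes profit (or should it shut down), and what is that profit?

Q = 0 (shut down); profit = -¥150

Compute π = P·Q − TC at each output: Q=0: -150; Q=1: -185; Q=2: -212; Q=3: -229; Q=4: -255; Q=5: -287; Q=6: -331; Q=7: -396; Q=8: -486.
Profit is highest at Q = 0. Equivalently, the lowest AVC in the table is 109/4 ≈ ¥27.25 at Q = 4, and P = ¥1 falls below it — price never covers variable cost, so the firm shuts down and loses only its fixed cost.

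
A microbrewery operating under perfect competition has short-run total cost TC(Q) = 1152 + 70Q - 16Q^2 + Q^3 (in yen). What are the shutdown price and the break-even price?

Shutdown price = min AVC. AVC = 70 - 16Q + Q^2, with vertex at Q = 8 and minimum ¥6.
ATC = 1152/Q + 70 - 16Q + Q^2. Setting dATC/dQ = −1152/Q^2 − 16 + 2Q = 0 gives Q = 12 (since 2·12^3 − 16·12^2 = 1152).
min ATC = 1152/12 + 70 − 16·12 + 12^2 = ¥118. That is the break-even price.
For ¥6 ≤ P < ¥118 the firm produces at a loss; below ¥6 it shuts down.

Shutdown price = ¥6; break-even price = ¥118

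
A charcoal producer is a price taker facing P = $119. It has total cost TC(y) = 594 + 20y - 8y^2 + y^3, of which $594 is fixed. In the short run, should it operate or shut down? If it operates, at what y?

Produce at y = 9

Strip out fixed cost: VC = 20y - 8y^2 + y^3. Then AVC = 20 - 8y + y^2 and MC = 20 - 16y + 3y^2.
AVC is minimized where dAVC/dy = -8 + 2y = 0, at y = 4; min AVC = 20 - 8·4 + 4^2 = $4.
Since P = $119 ≥ min AVC = $4, price covers variable cost and the firm should produce.
P = MC gives -99 - 16y + 3y^2 = 0, with roots -11/3 and 9. Take the larger (rising MC): y* = 9.
Check: AVC at y = 9 is $29 ≤ P, so revenue covers variable cost.
Profit = P·y − TC = 119·9 − 855 = $216.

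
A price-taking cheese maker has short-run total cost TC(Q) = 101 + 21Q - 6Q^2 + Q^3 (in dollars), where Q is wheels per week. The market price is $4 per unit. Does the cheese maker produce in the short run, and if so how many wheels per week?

Shut down

From TC, MC = TC'(Q) = 21 - 12Q + 3Q^2 and AVC = VC/Q = 21 - 6Q + Q^2.
The AVC parabola has its vertex at Q = 6/2 = 3, where AVC = 21 - 6·3 + 3^2 = $12.
Since P = $4 < min AVC = $12, price fails to cover variable cost at any output.
The firm minimizes its loss by shutting down and losing only its fixed cost of $101.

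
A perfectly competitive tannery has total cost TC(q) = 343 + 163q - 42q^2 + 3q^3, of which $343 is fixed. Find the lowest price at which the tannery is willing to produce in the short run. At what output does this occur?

The firm shuts down when price falls below the minimum of average variable cost. AVC = VC/q = 163 - 42q + 3q^2.
At the minimum of AVC, MC = AVC. MC = 163 - 84q + 9q^2; setting MC = AVC gives 6q^2 - 42q = 0, so q = 7. min AVC = 16.
So the shutdown price is $16.

$16 per unit, at q = 7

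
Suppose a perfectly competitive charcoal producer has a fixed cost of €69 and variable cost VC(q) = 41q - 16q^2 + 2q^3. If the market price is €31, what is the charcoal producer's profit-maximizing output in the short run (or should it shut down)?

Strip out fixed cost: VC = 41q - 16q^2 + 2q^3. Then AVC = 41 - 16q + 2q^2 and MC = 41 - 32q + 6q^2.
The AVC parabola has its vertex at q = 16/4 = 4, where AVC = 41 - 16·4 + 2·4^2 = €9.
P = €31 exceeds min AVC = €9, so the firm stays open.
Solving P = MC: 10 - 32q + 6q^2 = 0 ⇒ q = 1/3 or 5. On the upward-sloping branch, q* = 5.
Check: AVC at q = 5 is €11 ≤ P, so revenue covers variable cost.
Profit = P·q − TC = 31·5 − 124 = €31.

Produce at q = 5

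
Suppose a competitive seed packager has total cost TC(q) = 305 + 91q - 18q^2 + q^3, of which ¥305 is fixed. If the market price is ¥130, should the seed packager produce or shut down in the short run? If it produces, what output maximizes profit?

Strip out fixed cost: VC = 91q - 18q^2 + q^3. Then AVC = 91 - 18q + q^2 and MC = 91 - 36q + 3q^2.
The AVC parabola has its vertex at q = 18/2 = 9, where AVC = 91 - 18·9 + 9^2 = ¥10.
Because ¥130 ≥ ¥10, revenue can cover variable cost; the firm operates.
P = MC gives -39 - 36q + 3q^2 = 0, with roots -1 and 13. Take the larger (rising MC): q* = 13.
Check: AVC at q = 13 is ¥26 ≤ P, so revenue covers variable cost.
Profit = P·q − TC = 130·13 − 643 = ¥1047.

Produce at q = 13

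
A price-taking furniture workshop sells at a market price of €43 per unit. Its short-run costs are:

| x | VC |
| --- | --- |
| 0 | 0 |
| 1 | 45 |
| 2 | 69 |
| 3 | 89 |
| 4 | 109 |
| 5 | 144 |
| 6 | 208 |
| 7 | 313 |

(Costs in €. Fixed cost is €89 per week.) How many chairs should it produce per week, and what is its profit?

x = 5; profit = -€18

Profit at each row (π = 43x − TC): x=0: -89; x=1: -91; x=2: -72; x=3: -49; x=4: -26; x=5: -18; x=6: -39; x=7: -101.
Profit is maximized at x = 5. AVC there is 144/5 = €28.80 ≤ P, so producing beats shutting down (which would give -€89).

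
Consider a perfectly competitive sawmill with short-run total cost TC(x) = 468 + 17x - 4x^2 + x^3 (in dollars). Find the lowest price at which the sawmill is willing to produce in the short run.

The firm shuts down when price falls below the minimum of average variable cost. AVC = VC/x = 17 - 4x + x^2.
dAVC/dx = -4 + 2x = 0 gives x = 2. min AVC = 17 - 4·2 + 2^2 = 13.
The firm shuts down for any P below $13.

$13 per unit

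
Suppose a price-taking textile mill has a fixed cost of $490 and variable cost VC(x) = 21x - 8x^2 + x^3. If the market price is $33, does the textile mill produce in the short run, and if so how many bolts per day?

Produce at x = 6

From TC, MC = TC'(x) = 21 - 16x + 3x^2 and AVC = VC/x = 21 - 8x + x^2.
AVC is minimized where dAVC/dx = -8 + 2x = 0, at x = 4; min AVC = 21 - 8·4 + 4^2 = $5.
Since P = $33 ≥ min AVC = $5, price covers variable cost and the firm should produce.
P = MC gives -12 - 16x + 3x^2 = 0, with roots -2/3 and 6. Take the larger (rising MC): x* = 6.
Check: AVC at x = 6 is $9 ≤ P, so revenue covers variable cost.
Profit = P·x − TC = 33·6 − 544 = -$346, a loss, but smaller than the $490 fixed cost the firm would lose by shutting down.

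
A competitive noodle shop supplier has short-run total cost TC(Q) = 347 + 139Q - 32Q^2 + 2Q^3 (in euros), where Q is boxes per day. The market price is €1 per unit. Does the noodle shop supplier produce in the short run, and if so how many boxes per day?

Shut down

Strip out fixed cost: VC = 139Q - 32Q^2 + 2Q^3. Then AVC = 139 - 32Q + 2Q^2 and MC = 139 - 64Q + 6Q^2.
AVC is minimized where dAVC/dQ = -32 + 4Q = 0, at Q = 8; min AVC = 139 - 32·8 + 2·8^2 = €11.
P = €1 lies below min AVC = €11; no output level covers variable cost.
Best response: produce nothing and absorb the €347 fixed cost.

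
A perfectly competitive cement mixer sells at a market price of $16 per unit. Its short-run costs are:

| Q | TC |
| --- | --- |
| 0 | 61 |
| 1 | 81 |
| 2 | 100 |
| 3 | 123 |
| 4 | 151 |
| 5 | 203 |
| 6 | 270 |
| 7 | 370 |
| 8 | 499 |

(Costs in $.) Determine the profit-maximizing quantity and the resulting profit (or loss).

Q = 0 (shut down); profit = -$61

Profit at each row (π = 16Q − TC): Q=0: -61; Q=1: -65; Q=2: -68; Q=3: -75; Q=4: -87; Q=5: -123; Q=6: -174; Q=7: -258; Q=8: -371.
Profit is highest at Q = 0. Equivalently, the lowest AVC in the table is 39/2 ≈ $19.50 at Q = 2, and P = $16 falls below it — price never covers variable cost, so the firm shuts down and loses only its fixed cost.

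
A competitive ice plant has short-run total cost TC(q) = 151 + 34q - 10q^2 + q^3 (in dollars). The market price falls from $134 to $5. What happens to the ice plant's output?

Output falls from 10 to 0 (the firm shuts down)

AVC = 34 - 10q + q^2, minimized at q = 5 where min AVC = $9. MC = 34 - 20q + 3q^2.
At P = $134 ≥ min AVC, set P = MC on the rising branch: q = 10.
At P = $5 < min AVC = $9, price no longer covers variable cost at any output, so the firm shuts down: q = 0.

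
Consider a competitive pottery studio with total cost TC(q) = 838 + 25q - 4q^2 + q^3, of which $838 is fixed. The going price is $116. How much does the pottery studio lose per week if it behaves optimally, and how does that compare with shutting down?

Profit = -$348 at q = 7

AVC = 25 - 4q + q^2; min AVC = $21 at q = 2. Since P = $116 ≥ min AVC, the firm produces.
MC = 25 - 8q + 3q^2. Setting P = MC and taking the root on the rising branch gives q* = 7.
TR = 116·7 = 812. TC = 838 + 322 = 1160. Profit = 812 − 1160 = -$348.
That loss of $348 beats the $838 the firm would lose by shutting down; producing recovers $490 of fixed cost.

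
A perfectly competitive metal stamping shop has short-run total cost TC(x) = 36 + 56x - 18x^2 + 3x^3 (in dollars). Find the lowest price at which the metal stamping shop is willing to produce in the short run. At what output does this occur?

The firm shuts down when price falls below the minimum of average variable cost. AVC = VC/x = 56 - 18x + 3x^2.
At the minimum of AVC, MC = AVC. MC = 56 - 36x + 9x^2; setting MC = AVC gives 6x^2 - 18x = 0, so x = 3. min AVC = 29.
For P < $29 the firm produces nothing.

$29 per unit, at x = 3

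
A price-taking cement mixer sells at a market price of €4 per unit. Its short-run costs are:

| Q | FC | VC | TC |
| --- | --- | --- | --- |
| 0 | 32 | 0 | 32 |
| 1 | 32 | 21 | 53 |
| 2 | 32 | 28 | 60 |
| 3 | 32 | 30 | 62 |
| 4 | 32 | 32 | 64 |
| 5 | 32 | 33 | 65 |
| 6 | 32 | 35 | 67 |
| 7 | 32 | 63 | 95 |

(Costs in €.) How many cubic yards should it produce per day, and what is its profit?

Profit at each row (π = 4Q − TC): Q=0: -32; Q=1: -49; Q=2: -52; Q=3: -50; Q=4: -48; Q=5: -45; Q=6: -43; Q=7: -67.
Profit is highest at Q = 0. Equivalently, the lowest AVC in the table is 35/6 ≈ €5.83 at Q = 6, and P = €4 falls below it — price never covers variable cost, so the firm shuts down and loses only its fixed cost.

Q = 0 (shut down); profit = -€32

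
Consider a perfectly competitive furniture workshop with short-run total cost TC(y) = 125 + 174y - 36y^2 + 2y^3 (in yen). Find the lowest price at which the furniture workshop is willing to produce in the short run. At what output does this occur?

¥12 per unit, at y = 9

The firm shuts down when price falls below the minimum of average variable cost. AVC = VC/y = 174 - 36y + 2y^2.
dAVC/dy = -36 + 4y = 0 gives y = 9. min AVC = 174 - 36·9 + 2·9^2 = 12.
For P < ¥12 the firm produces nothing.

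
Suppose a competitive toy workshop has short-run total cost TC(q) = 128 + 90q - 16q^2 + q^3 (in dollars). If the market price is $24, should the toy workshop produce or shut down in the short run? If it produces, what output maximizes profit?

Strip out fixed cost: VC = 90q - 16q^2 + q^3. Then AVC = 90 - 16q + q^2 and MC = 90 - 32q + 3q^2.
AVC is minimized where dAVC/dq = -16 + 2q = 0, at q = 8; min AVC = 90 - 16·8 + 8^2 = $26.
Since P = $24 < min AVC = $26, price fails to cover variable cost at any output.
Best response: produce nothing and absorb the $128 fixed cost.

Shut down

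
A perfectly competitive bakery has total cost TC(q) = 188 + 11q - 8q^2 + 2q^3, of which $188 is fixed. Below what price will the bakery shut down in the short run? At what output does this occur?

$3 per unit, at q = 2

The firm shuts down when price falls below the minimum of average variable cost. AVC = VC/q = 11 - 8q + 2q^2.
dAVC/dq = -8 + 4q = 0 gives q = 2. min AVC = 11 - 8·2 + 2·2^2 = 3.
So the shutdown price is $3.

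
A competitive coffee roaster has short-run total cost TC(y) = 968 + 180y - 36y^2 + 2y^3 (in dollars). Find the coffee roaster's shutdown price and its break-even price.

Shutdown price = $18; break-even price = $114

Shutdown price = min AVC. AVC = 180 - 36y + 2y^2, with vertex at y = 9 and minimum $18.
ATC = 968/y + 180 - 36y + 2y^2. Setting dATC/dy = −968/y^2 − 36 + 4y = 0 gives y = 11 (since 4·11^3 − 36·11^2 = 968).
min ATC = 968/11 + 180 − 36·11 + 2·11^2 = $114. That is the break-even price.
For $18 ≤ P < $114 the firm produces at a loss; below $18 it shuts down.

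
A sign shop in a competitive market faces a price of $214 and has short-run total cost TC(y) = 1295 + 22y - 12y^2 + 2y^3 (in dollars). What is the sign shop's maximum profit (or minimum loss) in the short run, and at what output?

Profit = -$15 at y = 8

AVC = 22 - 12y + 2y^2; min AVC = $4 at y = 3. Since P = $214 ≥ min AVC, the firm produces.
MC = 22 - 24y + 6y^2. Setting P = MC and taking the root on the rising branch gives y* = 8.
TR = 214·8 = 1712. TC = 1295 + 432 = 1727. Profit = 1712 − 1727 = -$15.
That loss of $15 beats the $1295 the firm would lose by shutting down; producing recovers $1280 of fixed cost.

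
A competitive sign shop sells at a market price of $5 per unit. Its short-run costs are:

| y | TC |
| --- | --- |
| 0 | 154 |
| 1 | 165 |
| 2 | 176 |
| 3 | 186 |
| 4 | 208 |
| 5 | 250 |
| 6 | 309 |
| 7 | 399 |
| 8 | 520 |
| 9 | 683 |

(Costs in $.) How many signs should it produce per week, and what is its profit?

Profit at each row (π = 5y − TC): y=0: -154; y=1: -160; y=2: -166; y=3: -171; y=4: -188; y=5: -225; y=6: -279; y=7: -364; y=8: -480; y=9: -638.
Profit is highest at y = 0. Equivalently, the lowest AVC in the table is 32/3 ≈ $10.67 at y = 3, and P = $5 falls below it — price never covers variable cost, so the firm shuts down and loses only its fixed cost.

y = 0 (shut down); profit = -$154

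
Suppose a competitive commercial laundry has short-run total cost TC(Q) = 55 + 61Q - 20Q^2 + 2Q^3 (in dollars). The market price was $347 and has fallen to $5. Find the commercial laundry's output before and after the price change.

AVC = 61 - 20Q + 2Q^2, minimized at Q = 5 where min AVC = $11. MC = 61 - 40Q + 6Q^2.
At P = $347 ≥ min AVC, set P = MC on the rising branch: Q = 11.
At P = $5 < min AVC = $11, price no longer covers variable cost at any output, so the firm shuts down: Q = 0.

Output falls from 11 to 0 (the firm shuts down)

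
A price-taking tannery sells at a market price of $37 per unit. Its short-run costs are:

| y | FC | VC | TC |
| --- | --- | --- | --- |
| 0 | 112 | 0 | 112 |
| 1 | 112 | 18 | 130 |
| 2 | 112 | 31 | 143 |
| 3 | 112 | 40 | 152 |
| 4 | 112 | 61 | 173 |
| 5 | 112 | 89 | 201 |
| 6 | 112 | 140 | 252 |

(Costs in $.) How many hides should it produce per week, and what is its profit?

y = 5; profit = -$16

Tabulate TR − TC: y=0: -112; y=1: -93; y=2: -69; y=3: -41; y=4: -25; y=5: -16; y=6: -30.
Profit is maximized at y = 5. AVC there is 89/5 = $17.80 ≤ P, so producing beats shutting down (which would give -$112).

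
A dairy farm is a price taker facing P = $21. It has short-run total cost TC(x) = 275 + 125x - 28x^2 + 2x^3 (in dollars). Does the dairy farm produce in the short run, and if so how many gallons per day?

Shut down

From TC, MC = TC'(x) = 125 - 56x + 6x^2 and AVC = VC/x = 125 - 28x + 2x^2.
The AVC parabola has its vertex at x = 28/4 = 7, where AVC = 125 - 28·7 + 2·7^2 = $27.
Since P = $21 < min AVC = $27, price fails to cover variable cost at any output.
Best response: produce nothing and absorb the $275 fixed cost.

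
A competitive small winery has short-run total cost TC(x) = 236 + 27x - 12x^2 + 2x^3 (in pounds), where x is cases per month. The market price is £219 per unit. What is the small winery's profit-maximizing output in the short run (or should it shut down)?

Produce at x = 8

Variable cost is VC = 27x - 12x^2 + 2x^3, so AVC = VC/x = 27 - 12x + 2x^2 and MC = dTC/dx = 27 - 24x + 6x^2.
AVC hits its minimum where MC = AVC, at x = 3, giving min AVC = 27 - 12·3 + 2·3^2 = £9.
P = £219 exceeds min AVC = £9, so the firm stays open.
Set P = MC: 219 = 27 - 24x + 6x^2 → -192 - 24x + 6x^2 = 0. The roots are x = -4 and x = 8; the profit-maximizing output is on the rising part of MC, so x* = 8.
Check: AVC at x = 8 is £59 ≤ P, so revenue covers variable cost.
Profit = P·x − TC = 219·8 − 708 = £1044.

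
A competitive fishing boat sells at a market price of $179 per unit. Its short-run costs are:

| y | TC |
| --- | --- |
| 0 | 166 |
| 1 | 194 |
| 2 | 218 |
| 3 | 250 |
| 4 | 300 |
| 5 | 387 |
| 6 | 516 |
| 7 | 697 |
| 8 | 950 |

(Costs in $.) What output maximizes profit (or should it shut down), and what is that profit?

Profit at each row (π = 179y − TC): y=0: -166; y=1: -15; y=2: 140; y=3: 287; y=4: 416; y=5: 508; y=6: 558; y=7: 556; y=8: 482.
Profit is maximized at y = 6. AVC there is 350/6 = $58.33 ≤ P, so producing beats shutting down (which would give -$166).

y = 6; profit = $558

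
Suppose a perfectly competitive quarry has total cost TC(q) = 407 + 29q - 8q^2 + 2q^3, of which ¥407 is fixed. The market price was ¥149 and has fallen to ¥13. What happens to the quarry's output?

MC = 29 - 16q + 6q^2; the shutdown threshold is min AVC = ¥21 (at q = 2).
With P = ¥149 above the shutdown price, P = MC gives q = 6.
At P = ¥13 < min AVC = ¥21, price no longer covers variable cost at any output, so the firm shuts down: q = 0.

Output falls from 6 to 0 (the firm shuts down)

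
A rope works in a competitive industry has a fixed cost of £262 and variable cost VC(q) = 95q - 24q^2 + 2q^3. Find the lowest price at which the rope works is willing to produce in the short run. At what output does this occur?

The shutdown price is the minimum of AVC. VC = 95q - 24q^2 + 2q^3, so AVC = 95 - 24q + 2q^2.
At the minimum of AVC, MC = AVC. MC = 95 - 48q + 6q^2; setting MC = AVC gives 4q^2 - 24q = 0, so q = 6. min AVC = 23.
For P < £23 the firm produces nothing.

£23 per unit, at q = 6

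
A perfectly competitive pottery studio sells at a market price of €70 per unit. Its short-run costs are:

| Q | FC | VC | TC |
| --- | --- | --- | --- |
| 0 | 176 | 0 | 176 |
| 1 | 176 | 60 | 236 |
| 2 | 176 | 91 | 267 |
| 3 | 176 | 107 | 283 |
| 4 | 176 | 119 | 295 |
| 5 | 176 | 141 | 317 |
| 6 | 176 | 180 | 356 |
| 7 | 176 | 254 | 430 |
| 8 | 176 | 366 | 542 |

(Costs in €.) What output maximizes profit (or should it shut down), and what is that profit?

Q = 6; profit = €64

Compute π = P·Q − TC at each output: Q=0: -176; Q=1: -166; Q=2: -127; Q=3: -73; Q=4: -15; Q=5: 33; Q=6: 64; Q=7: 60; Q=8: 18.
Profit is maximized at Q = 6. AVC there is 180/6 = €30 ≤ P, so producing beats shutting down (which would give -€176).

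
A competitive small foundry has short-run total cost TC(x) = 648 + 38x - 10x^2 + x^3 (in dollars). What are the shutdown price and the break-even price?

Shutdown price = $13; break-even price = $101

AVC = 38 - 10x + x^2; minimized at x = 5, giving min AVC = $13. That is the shutdown price.
ATC = 648/x + 38 - 10x + x^2. Setting dATC/dx = −648/x^2 − 10 + 2x = 0 gives x = 9 (since 2·9^3 − 10·9^2 = 648).
min ATC = 648/9 + 38 − 10·9 + 9^2 = $101. That is the break-even price.
Between these two prices the firm operates at a loss; above $101 it earns a profit.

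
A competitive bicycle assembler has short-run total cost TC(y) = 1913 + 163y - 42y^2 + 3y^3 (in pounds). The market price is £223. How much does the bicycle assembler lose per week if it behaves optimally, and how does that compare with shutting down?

Profit = -£113 at y = 10

AVC = 163 - 42y + 3y^2 has its minimum £16 at y = 7; price £223 clears that bar, so the firm operates.
With MC = 163 - 84y + 9y^2, P = MC on the upward-sloping part at y* = 10.
TR = 223·10 = 2230. TC = 1913 + 430 = 2343. Profit = 2230 − 2343 = -£113.
By producing, the firm covers all variable cost plus £1800 of fixed cost; shutting down would lose the full £1913.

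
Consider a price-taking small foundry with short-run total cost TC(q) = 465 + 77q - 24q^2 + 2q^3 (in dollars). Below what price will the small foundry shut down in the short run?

The shutdown price is the minimum of AVC. VC = 77q - 24q^2 + 2q^3, so AVC = 77 - 24q + 2q^2.
At the minimum of AVC, MC = AVC. MC = 77 - 48q + 6q^2; setting MC = AVC gives 4q^2 - 24q = 0, so q = 6. min AVC = 5.
For P < $5 the firm produces nothing.

$5 per unit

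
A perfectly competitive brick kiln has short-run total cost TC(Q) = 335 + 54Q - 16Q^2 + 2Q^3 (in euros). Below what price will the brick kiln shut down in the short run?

€22 per unit

Short-run supply begins at min AVC. From VC = 54Q - 16Q^2 + 2Q^3, AVC = 54 - 16Q + 2Q^2.
At the minimum of AVC, MC = AVC. MC = 54 - 32Q + 6Q^2; setting MC = AVC gives 4Q^2 - 16Q = 0, so Q = 4. min AVC = 22.
For P < €22 the firm produces nothing.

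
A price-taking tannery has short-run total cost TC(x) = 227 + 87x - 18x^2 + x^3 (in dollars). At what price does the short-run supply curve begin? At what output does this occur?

Short-run supply begins at min AVC. From VC = 87x - 18x^2 + x^3, AVC = 87 - 18x + x^2.
dAVC/dx = -18 + 2x = 0 gives x = 9. min AVC = 87 - 18·9 + 9^2 = 6.
For P < $6 the firm produces nothing.

$6 per unit, at x = 9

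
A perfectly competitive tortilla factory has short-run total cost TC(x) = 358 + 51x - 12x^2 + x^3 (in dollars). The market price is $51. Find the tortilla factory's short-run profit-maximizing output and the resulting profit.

AVC = 51 - 12x + x^2 has its minimum $15 at x = 6; price $51 clears that bar, so the firm operates.
With MC = 51 - 24x + 3x^2, P = MC on the upward-sloping part at x* = 8.
TR = 51·8 = 408. TC = 358 + 152 = 510. Profit = 408 − 510 = -$102.
By producing, the firm covers all variable cost plus $256 of fixed cost; shutting down would lose the full $358.

Profit = -$102 at x = 8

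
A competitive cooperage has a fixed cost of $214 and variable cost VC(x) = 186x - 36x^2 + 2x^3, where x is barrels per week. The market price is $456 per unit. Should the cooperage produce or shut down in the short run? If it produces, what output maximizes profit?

Produce at x = 15

From TC, MC = TC'(x) = 186 - 72x + 6x^2 and AVC = VC/x = 186 - 36x + 2x^2.
AVC hits its minimum where MC = AVC, at x = 9, giving min AVC = 186 - 36·9 + 2·9^2 = $24.
Because $456 ≥ $24, revenue can cover variable cost; the firm operates.
P = MC gives -270 - 72x + 6x^2 = 0, with roots -3 and 15. Take the larger (rising MC): x* = 15.
Check: AVC at x = 15 is $96 ≤ P, so revenue covers variable cost.
Profit = P·x − TC = 456·15 − 1654 = $5186.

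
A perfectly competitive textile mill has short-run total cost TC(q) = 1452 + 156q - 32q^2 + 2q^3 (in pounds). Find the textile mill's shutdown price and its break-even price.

Shutdown price = £28; break-even price = £178

Shutdown price = min AVC. AVC = 156 - 32q + 2q^2, with vertex at q = 8 and minimum £28.
ATC = 1452/q + 156 - 32q + 2q^2. Setting dATC/dq = −1452/q^2 − 32 + 4q = 0 gives q = 11 (since 4·11^3 − 32·11^2 = 1452).
min ATC = 1452/11 + 156 − 32·11 + 2·11^2 = £178. That is the break-even price.
Between these two prices the firm operates at a loss; above £178 it earns a profit.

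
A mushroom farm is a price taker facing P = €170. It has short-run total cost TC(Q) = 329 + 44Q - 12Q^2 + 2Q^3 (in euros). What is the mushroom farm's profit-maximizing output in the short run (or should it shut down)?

Produce at Q = 7

From TC, MC = TC'(Q) = 44 - 24Q + 6Q^2 and AVC = VC/Q = 44 - 12Q + 2Q^2.
AVC is minimized where dAVC/dQ = -12 + 4Q = 0, at Q = 3; min AVC = 44 - 12·3 + 2·3^2 = €26.
P = €170 exceeds min AVC = €26, so the firm stays open.
Set P = MC: 170 = 44 - 24Q + 6Q^2 → -126 - 24Q + 6Q^2 = 0. The roots are Q = -3 and Q = 7; the profit-maximizing output is on the rising part of MC, so Q* = 7.
Check: AVC at Q = 7 is €58 ≤ P, so revenue covers variable cost.
Profit = P·Q − TC = 170·7 − 735 = €455.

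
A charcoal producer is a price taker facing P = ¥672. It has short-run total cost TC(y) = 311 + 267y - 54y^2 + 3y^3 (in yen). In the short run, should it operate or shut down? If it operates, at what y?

Produce at y = 15

Variable cost is VC = 267y - 54y^2 + 3y^3, so AVC = VC/y = 267 - 54y + 3y^2 and MC = dTC/dy = 267 - 108y + 9y^2.
AVC hits its minimum where MC = AVC, at y = 9, giving min AVC = 267 - 54·9 + 3·9^2 = ¥24.
Because ¥672 ≥ ¥24, revenue can cover variable cost; the firm operates.
P = MC gives -405 - 108y + 9y^2 = 0, with roots -3 and 15. Take the larger (rising MC): y* = 15.
Check: AVC at y = 15 is ¥132 ≤ P, so revenue covers variable cost.
Profit = P·y − TC = 672·15 − 2291 = ¥7789.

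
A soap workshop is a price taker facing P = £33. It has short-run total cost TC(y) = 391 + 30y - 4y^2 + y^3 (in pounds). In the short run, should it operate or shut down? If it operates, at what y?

From TC, MC = TC'(y) = 30 - 8y + 3y^2 and AVC = VC/y = 30 - 4y + y^2.
AVC is minimized where dAVC/dy = -4 + 2y = 0, at y = 2; min AVC = 30 - 4·2 + 2^2 = £26.
P = £33 exceeds min AVC = £26, so the firm stays open.
Solving P = MC: -3 - 8y + 3y^2 = 0 ⇒ y = -1/3 or 3. On the upward-sloping branch, y* = 3.
Check: AVC at y = 3 is £27 ≤ P, so revenue covers variable cost.
Profit = P·y − TC = 33·3 − 472 = -£373, a loss, but smaller than the £391 fixed cost the firm would lose by shutting down.

Produce at y = 3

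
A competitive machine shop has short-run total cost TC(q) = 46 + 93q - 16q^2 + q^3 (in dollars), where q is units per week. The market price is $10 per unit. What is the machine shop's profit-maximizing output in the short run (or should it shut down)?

Shut down

Variable cost is VC = 93q - 16q^2 + q^3, so AVC = VC/q = 93 - 16q + q^2 and MC = dTC/dq = 93 - 32q + 3q^2.
AVC is minimized where dAVC/dq = -16 + 2q = 0, at q = 8; min AVC = 93 - 16·8 + 8^2 = $29.
P = $10 lies below min AVC = $29; no output level covers variable cost.
Shutting down limits the loss to fixed cost, $46.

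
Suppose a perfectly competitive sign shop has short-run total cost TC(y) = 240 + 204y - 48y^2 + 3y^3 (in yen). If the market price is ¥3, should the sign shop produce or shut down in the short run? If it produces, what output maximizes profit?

Strip out fixed cost: VC = 204y - 48y^2 + 3y^3. Then AVC = 204 - 48y + 3y^2 and MC = 204 - 96y + 9y^2.
AVC hits its minimum where MC = AVC, at y = 8, giving min AVC = 204 - 48·8 + 3·8^2 = ¥12.
P = ¥3 lies below min AVC = ¥12; no output level covers variable cost.
Shutting down limits the loss to fixed cost, ¥240.

Shut down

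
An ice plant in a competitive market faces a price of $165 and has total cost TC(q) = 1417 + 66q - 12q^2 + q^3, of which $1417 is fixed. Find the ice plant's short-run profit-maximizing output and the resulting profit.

Profit = -$207 at q = 11

AVC = 66 - 12q + q^2 has its minimum $30 at q = 6; price $165 clears that bar, so the firm operates.
MC = 66 - 24q + 3q^2. Setting P = MC and taking the root on the rising branch gives q* = 11.
TR = 165·11 = 1815. TC = 1417 + 605 = 2022. Profit = 1815 − 2022 = -$207.
That loss of $207 beats the $1417 the firm would lose by shutting down; producing recovers $1210 of fixed cost.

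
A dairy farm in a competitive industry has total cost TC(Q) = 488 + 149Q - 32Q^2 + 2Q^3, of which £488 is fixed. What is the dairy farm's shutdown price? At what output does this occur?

Short-run supply begins at min AVC. From VC = 149Q - 32Q^2 + 2Q^3, AVC = 149 - 32Q + 2Q^2.
dAVC/dQ = -32 + 4Q = 0 gives Q = 8. min AVC = 149 - 32·8 + 2·8^2 = 21.
So the shutdown price is £21.

£21 per unit, at Q = 8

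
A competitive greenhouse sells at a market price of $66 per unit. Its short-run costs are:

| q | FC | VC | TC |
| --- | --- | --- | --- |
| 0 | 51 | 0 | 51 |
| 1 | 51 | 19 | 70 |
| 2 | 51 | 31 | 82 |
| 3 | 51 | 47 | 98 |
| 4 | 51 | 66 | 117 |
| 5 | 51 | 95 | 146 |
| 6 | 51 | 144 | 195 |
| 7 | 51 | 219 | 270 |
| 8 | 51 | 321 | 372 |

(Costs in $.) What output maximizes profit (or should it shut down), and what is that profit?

Compute π = P·q − TC at each output: q=0: -51; q=1: -4; q=2: 50; q=3: 100; q=4: 147; q=5: 184; q=6: 201; q=7: 192; q=8: 156.
Profit is maximized at q = 6. AVC there is 144/6 = $24 ≤ P, so producing beats shutting down (which would give -$51).

q = 6; profit = $201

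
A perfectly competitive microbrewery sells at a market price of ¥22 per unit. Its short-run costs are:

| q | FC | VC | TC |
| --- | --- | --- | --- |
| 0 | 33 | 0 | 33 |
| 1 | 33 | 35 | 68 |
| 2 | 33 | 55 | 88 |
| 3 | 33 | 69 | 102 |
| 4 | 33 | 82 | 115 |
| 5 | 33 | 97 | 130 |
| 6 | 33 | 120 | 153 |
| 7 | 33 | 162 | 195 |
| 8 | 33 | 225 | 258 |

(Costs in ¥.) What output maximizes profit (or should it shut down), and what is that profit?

q = 5; profit = -¥20

Tabulate TR − TC: q=0: -33; q=1: -46; q=2: -44; q=3: -36; q=4: -27; q=5: -20; q=6: -21; q=7: -41; q=8: -82.
Profit is maximized at q = 5. AVC there is 97/5 = ¥19.40 ≤ P, so producing beats shutting down (which would give -¥33).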